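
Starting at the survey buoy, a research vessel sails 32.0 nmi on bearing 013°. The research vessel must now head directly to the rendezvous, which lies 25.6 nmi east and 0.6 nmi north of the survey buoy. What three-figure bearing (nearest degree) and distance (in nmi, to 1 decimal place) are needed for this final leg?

149°, 35.7 nmi

Leg 1 (013°, 32.0 nmi): east 32.0 sin 13° = 7.20, north 32.0 cos 13° = 31.18
Current position: (7.20, 31.18). Target: (25.6, 0.6). Remaining: Δeast = 18.40, Δnorth = -30.58.
Bearing = atan2(18.40, -30.58) mod 360° = 148.96°; distance = √((18.40)² + (-30.58)²) = 35.690 nmi.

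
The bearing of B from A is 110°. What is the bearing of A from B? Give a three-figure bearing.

Back-bearing = 110° + 180° = 290°.

290°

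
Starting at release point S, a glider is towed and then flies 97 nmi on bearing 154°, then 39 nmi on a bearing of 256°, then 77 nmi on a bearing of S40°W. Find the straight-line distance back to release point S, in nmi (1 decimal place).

Leg 1 (154°, 97 nmi): east 97 sin 154° = 42.52, north 97 cos 154° = -87.18
Leg 2 (256°, 39 nmi): east 39 sin 256° = -37.84, north 39 cos 256° = -9.43
Leg 3 (S40°W, 77 nmi): east 77 sin 220° = -49.49, north 77 cos 220° = -58.99
Net: -44.81 east, -155.60 north. Distance = √((-44.81)² + (-155.60)²) = 161.928 nmi.

161.9 nmi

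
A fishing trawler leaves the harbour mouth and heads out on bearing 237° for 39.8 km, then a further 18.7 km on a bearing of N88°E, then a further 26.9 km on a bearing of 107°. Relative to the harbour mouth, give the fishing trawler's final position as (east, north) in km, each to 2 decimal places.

(11.03, -28.89)

Leg 1 (237°, 39.8 km): east 39.8 sin 237° = -33.38, north 39.8 cos 237° = -21.68
Leg 2 (N88°E, 18.7 km): east 18.7 sin 88° = 18.69, north 18.7 cos 88° = 0.65
Leg 3 (107°, 26.9 km): east 26.9 sin 107° = 25.72, north 26.9 cos 107° = -7.86
Summing: 11.03 km east, -28.89 km north → (11.03, -28.89).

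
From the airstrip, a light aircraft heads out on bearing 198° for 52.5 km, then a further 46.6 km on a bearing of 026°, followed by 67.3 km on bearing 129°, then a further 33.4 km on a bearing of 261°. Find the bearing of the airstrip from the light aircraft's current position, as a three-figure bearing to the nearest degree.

337°

Leg 1 (198°, 52.5 km): east 52.5 sin 198° = -16.22, north 52.5 cos 198° = -49.93
Leg 2 (026°, 46.6 km): east 46.6 sin 26° = 20.43, north 46.6 cos 26° = 41.88
Leg 3 (129°, 67.3 km): east 67.3 sin 129° = 52.30, north 67.3 cos 129° = -42.35
Leg 4 (261°, 33.4 km): east 33.4 sin 261° = -32.99, north 33.4 cos 261° = -5.22
Net displacement: 23.52 east, -55.62 north. Direction back to start is (-23.52, 55.62): bearing = atan2(-23.52, 55.62) mod 360° = 337.08° ≈ 337°.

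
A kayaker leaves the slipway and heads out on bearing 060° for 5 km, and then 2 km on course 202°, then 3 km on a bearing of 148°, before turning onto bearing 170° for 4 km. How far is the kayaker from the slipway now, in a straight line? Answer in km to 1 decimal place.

8.3 km

Leg 1 (060°, 5 km): east 5 sin 60° = 4.33, north 5 cos 60° = 2.50
Leg 2 (202°, 2 km): east 2 sin 202° = -0.75, north 2 cos 202° = -1.85
Leg 3 (148°, 3 km): east 3 sin 148° = 1.59, north 3 cos 148° = -2.54
Leg 4 (170°, 4 km): east 4 sin 170° = 0.69, north 4 cos 170° = -3.94
Net: 5.87 east, -5.84 north. Distance = √((5.87)² + (-5.84)²) = 8.275 km.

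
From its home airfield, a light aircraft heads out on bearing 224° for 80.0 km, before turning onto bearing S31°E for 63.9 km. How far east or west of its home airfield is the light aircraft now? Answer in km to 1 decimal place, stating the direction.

22.7 km west

Leg 1 (224°, 80.0 km): east 80.0 sin 224° = -55.57, north 80.0 cos 224° = -57.55
Leg 2 (S31°E, 63.9 km): east 63.9 sin 149° = 32.91, north 63.9 cos 149° = -54.77
Net east component: -22.66 km.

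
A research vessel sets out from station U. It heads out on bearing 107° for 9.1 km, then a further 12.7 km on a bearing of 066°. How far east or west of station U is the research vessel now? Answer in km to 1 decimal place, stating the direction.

20.3 km east

Leg 1 (107°, 9.1 km): east 9.1 sin 107° = 8.70, north 9.1 cos 107° = -2.66
Leg 2 (066°, 12.7 km): east 12.7 sin 66° = 11.60, north 12.7 cos 66° = 5.17
Net east component: 20.30 km.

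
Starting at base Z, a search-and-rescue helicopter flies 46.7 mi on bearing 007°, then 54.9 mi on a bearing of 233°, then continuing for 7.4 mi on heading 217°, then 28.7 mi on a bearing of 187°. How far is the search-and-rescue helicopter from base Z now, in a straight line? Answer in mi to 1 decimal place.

Leg 1 (007°, 46.7 mi): east 46.7 sin 7° = 5.69, north 46.7 cos 7° = 46.35
Leg 2 (233°, 54.9 mi): east 54.9 sin 233° = -43.85, north 54.9 cos 233° = -33.04
Leg 3 (217°, 7.4 mi): east 7.4 sin 217° = -4.45, north 7.4 cos 217° = -5.91
Leg 4 (187°, 28.7 mi): east 28.7 sin 187° = -3.50, north 28.7 cos 187° = -28.49
Net: -46.10 east, -21.08 north. Distance = √((-46.10)² + (-21.08)²) = 50.697 mi.

50.7 mi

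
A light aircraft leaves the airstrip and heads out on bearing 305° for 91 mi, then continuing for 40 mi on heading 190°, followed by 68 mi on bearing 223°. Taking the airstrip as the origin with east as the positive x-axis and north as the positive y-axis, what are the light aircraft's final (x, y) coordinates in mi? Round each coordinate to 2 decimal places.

Leg 1 (305°, 91 mi): east 91 sin 305° = -74.54, north 91 cos 305° = 52.20
Leg 2 (190°, 40 mi): east 40 sin 190° = -6.95, north 40 cos 190° = -39.39
Leg 3 (223°, 68 mi): east 68 sin 223° = -46.38, north 68 cos 223° = -49.73
Summing: -127.86 mi east, -36.93 mi north → (-127.86, -36.93).

(-127.86, -36.93)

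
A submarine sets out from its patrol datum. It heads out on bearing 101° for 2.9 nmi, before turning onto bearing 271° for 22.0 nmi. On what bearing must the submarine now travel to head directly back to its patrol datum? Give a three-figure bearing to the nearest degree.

089°

Leg 1 (101°, 2.9 nmi): east 2.9 sin 101° = 2.85, north 2.9 cos 101° = -0.55
Leg 2 (271°, 22.0 nmi): east 22.0 sin 271° = -22.00, north 22.0 cos 271° = 0.38
Net displacement: -19.15 east, -0.17 north. Direction back to start is (19.15, 0.17): bearing = atan2(19.15, 0.17) mod 360° = 89.49° ≈ 089°.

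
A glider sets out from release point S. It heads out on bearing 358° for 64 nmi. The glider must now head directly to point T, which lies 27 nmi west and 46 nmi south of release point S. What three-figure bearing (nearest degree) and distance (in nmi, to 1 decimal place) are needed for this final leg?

193°, 112.7 nmi

Leg 1 (358°, 64 nmi): east 64 sin 358° = -2.23, north 64 cos 358° = 63.96
Current position: (-2.23, 63.96). Target: (-27, -46). Remaining: Δeast = -24.77, Δnorth = -109.96.
Bearing = atan2(-24.77, -109.96) mod 360° = 192.69°; distance = √((-24.77)² + (-109.96)²) = 112.716 nmi.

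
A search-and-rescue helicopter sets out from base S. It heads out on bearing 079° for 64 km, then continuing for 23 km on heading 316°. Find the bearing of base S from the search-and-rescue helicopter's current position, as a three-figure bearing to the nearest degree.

Leg 1 (079°, 64 km): east 64 sin 79° = 62.82, north 64 cos 79° = 12.21
Leg 2 (316°, 23 km): east 23 sin 316° = -15.98, north 23 cos 316° = 16.54
Net displacement: 46.85 east, 28.76 north. Direction back to start is (-46.85, -28.76): bearing = atan2(-46.85, -28.76) mod 360° = 238.46° ≈ 238°.

238°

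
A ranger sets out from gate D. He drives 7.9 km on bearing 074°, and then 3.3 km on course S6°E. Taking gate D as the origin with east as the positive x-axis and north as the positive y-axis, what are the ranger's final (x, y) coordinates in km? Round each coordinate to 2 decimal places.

Leg 1 (074°, 7.9 km): east 7.9 sin 74° = 7.59, north 7.9 cos 74° = 2.18
Leg 2 (S6°E, 3.3 km): east 3.3 sin 174° = 0.34, north 3.3 cos 174° = -3.28
Summing: 7.94 km east, -1.10 km north → (7.94, -1.10).

(7.94, -1.10)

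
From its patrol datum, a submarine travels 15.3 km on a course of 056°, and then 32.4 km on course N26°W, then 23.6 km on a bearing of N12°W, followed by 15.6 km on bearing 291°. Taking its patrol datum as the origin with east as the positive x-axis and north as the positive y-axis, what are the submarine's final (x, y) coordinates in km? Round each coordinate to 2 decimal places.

(-20.99, 66.35)

Leg 1 (056°, 15.3 km): east 15.3 sin 56° = 12.68, north 15.3 cos 56° = 8.56
Leg 2 (N26°W, 32.4 km): east 32.4 sin 334° = -14.20, north 32.4 cos 334° = 29.12
Leg 3 (N12°W, 23.6 km): east 23.6 sin 348° = -4.91, north 23.6 cos 348° = 23.08
Leg 4 (291°, 15.6 km): east 15.6 sin 291° = -14.56, north 15.6 cos 291° = 5.59
Summing: -20.99 km east, 66.35 km north → (-20.99, 66.35).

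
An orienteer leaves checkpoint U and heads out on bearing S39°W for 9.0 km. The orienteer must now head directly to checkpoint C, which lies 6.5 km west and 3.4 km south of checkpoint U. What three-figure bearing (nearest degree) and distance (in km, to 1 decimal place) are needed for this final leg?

347°, 3.7 km

Leg 1 (S39°W, 9.0 km): east 9.0 sin 219° = -5.66, north 9.0 cos 219° = -6.99
Current position: (-5.66, -6.99). Target: (-6.5, -3.4). Remaining: Δeast = -0.84, Δnorth = 3.59.
Bearing = atan2(-0.84, 3.59) mod 360° = 346.90°; distance = √((-0.84)² + (3.59)²) = 3.690 km.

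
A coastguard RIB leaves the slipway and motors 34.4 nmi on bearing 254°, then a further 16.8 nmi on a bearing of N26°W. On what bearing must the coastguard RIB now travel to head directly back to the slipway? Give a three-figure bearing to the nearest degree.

098°

Leg 1 (254°, 34.4 nmi): east 34.4 sin 254° = -33.07, north 34.4 cos 254° = -9.48
Leg 2 (N26°W, 16.8 nmi): east 16.8 sin 334° = -7.36, north 16.8 cos 334° = 15.10
Net displacement: -40.43 east, 5.62 north. Direction back to start is (40.43, -5.62): bearing = atan2(40.43, -5.62) mod 360° = 97.91° ≈ 098°.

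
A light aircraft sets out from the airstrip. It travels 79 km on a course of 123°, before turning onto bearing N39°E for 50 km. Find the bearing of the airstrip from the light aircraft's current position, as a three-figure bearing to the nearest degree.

272°

Leg 1 (123°, 79 km): east 79 sin 123° = 66.25, north 79 cos 123° = -43.03
Leg 2 (N39°E, 50 km): east 50 sin 39° = 31.47, north 50 cos 39° = 38.86
Net displacement: 97.72 east, -4.17 north. Direction back to start is (-97.72, 4.17): bearing = atan2(-97.72, 4.17) mod 360° = 272.44° ≈ 272°.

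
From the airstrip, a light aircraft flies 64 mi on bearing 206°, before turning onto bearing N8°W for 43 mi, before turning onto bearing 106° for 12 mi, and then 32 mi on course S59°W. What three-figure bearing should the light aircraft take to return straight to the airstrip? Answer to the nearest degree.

Leg 1 (206°, 64 mi): east 64 sin 206° = -28.06, north 64 cos 206° = -57.52
Leg 2 (N8°W, 43 mi): east 43 sin 352° = -5.98, north 43 cos 352° = 42.58
Leg 3 (106°, 12 mi): east 12 sin 106° = 11.54, north 12 cos 106° = -3.31
Leg 4 (S59°W, 32 mi): east 32 sin 239° = -27.43, north 32 cos 239° = -16.48
Net displacement: -49.93 east, -34.73 north. Direction back to start is (49.93, 34.73): bearing = atan2(49.93, 34.73) mod 360° = 55.18° ≈ 055°.

055°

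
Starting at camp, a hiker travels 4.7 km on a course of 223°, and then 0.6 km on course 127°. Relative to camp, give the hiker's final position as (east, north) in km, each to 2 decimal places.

(-2.73, -3.80)

Leg 1 (223°, 4.7 km): east 4.7 sin 223° = -3.21, north 4.7 cos 223° = -3.44
Leg 2 (127°, 0.6 km): east 0.6 sin 127° = 0.48, north 0.6 cos 127° = -0.36
Summing: -2.73 km east, -3.80 km north → (-2.73, -3.80).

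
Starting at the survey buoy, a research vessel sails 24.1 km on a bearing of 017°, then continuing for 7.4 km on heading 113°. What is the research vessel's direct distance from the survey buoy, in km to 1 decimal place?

Leg 1 (017°, 24.1 km): east 24.1 sin 17° = 7.05, north 24.1 cos 17° = 23.05
Leg 2 (113°, 7.4 km): east 7.4 sin 113° = 6.81, north 7.4 cos 113° = -2.89
Net: 13.86 east, 20.16 north. Distance = √((13.86)² + (20.16)²) = 24.460 km.

24.5 km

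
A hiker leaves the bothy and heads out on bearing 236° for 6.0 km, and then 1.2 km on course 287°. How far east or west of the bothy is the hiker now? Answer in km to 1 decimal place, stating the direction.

Leg 1 (236°, 6.0 km): east 6.0 sin 236° = -4.97, north 6.0 cos 236° = -3.36
Leg 2 (287°, 1.2 km): east 1.2 sin 287° = -1.15, north 1.2 cos 287° = 0.35
Net east component: -6.12 km.

6.1 km west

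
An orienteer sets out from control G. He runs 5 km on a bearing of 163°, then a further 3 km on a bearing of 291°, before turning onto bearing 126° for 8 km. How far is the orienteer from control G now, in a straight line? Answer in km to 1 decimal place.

Leg 1 (163°, 5 km): east 5 sin 163° = 1.46, north 5 cos 163° = -4.78
Leg 2 (291°, 3 km): east 3 sin 291° = -2.80, north 3 cos 291° = 1.08
Leg 3 (126°, 8 km): east 8 sin 126° = 6.47, north 8 cos 126° = -4.70
Net: 5.13 east, -8.41 north. Distance = √((5.13)² + (-8.41)²) = 9.852 km.

9.9 km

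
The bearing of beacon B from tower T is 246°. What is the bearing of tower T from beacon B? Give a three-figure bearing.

066°

Back-bearing = 246° − 180° = 066°.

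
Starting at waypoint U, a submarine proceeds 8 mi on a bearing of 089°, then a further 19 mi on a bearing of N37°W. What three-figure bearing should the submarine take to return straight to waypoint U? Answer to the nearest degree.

Leg 1 (089°, 8 mi): east 8 sin 89° = 8.00, north 8 cos 89° = 0.14
Leg 2 (N37°W, 19 mi): east 19 sin 323° = -11.43, north 19 cos 323° = 15.17
Net displacement: -3.44 east, 15.31 north. Direction back to start is (3.44, -15.31): bearing = atan2(3.44, -15.31) mod 360° = 167.35° ≈ 167°.

167°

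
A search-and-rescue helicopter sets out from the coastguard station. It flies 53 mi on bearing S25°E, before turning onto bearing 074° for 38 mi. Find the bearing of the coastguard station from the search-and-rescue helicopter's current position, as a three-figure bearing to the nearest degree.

303°

Leg 1 (S25°E, 53 mi): east 53 sin 155° = 22.40, north 53 cos 155° = -48.03
Leg 2 (074°, 38 mi): east 38 sin 74° = 36.53, north 38 cos 74° = 10.47
Net displacement: 58.93 east, -37.56 north. Direction back to start is (-58.93, 37.56): bearing = atan2(-58.93, 37.56) mod 360° = 302.51° ≈ 303°.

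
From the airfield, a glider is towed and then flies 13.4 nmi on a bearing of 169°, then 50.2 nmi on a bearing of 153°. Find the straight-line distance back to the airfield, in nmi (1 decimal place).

63.2 nmi

Leg 1 (169°, 13.4 nmi): east 13.4 sin 169° = 2.56, north 13.4 cos 169° = -13.15
Leg 2 (153°, 50.2 nmi): east 50.2 sin 153° = 22.79, north 50.2 cos 153° = -44.73
Net: 25.35 east, -57.88 north. Distance = √((25.35)² + (-57.88)²) = 63.189 nmi.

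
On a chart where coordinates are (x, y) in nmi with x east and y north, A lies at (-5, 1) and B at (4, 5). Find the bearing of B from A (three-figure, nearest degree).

066°

Δeast = 4 − -5 = 9.00; Δnorth = 5 − 1 = 4.00.
Bearing = atan2(Δeast, Δnorth) mod 360° = 66.04° ≈ 066°.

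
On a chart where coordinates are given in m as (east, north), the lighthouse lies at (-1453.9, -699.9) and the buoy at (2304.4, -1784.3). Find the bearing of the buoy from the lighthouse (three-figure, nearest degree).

106°

Δeast = 2304.4 − -1453.9 = 3758.30; Δnorth = -1784.3 − -699.9 = -1084.40.
Bearing = atan2(Δeast, Δnorth) mod 360° = 106.09° ≈ 106°.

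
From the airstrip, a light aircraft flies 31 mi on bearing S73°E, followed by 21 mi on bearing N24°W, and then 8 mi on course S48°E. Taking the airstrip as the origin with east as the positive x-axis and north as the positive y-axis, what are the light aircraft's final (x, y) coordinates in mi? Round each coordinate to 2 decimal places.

Leg 1 (S73°E, 31 mi): east 31 sin 107° = 29.65, north 31 cos 107° = -9.06
Leg 2 (N24°W, 21 mi): east 21 sin 336° = -8.54, north 21 cos 336° = 19.18
Leg 3 (S48°E, 8 mi): east 8 sin 132° = 5.95, north 8 cos 132° = -5.35
Summing: 27.05 mi east, 4.77 mi north → (27.05, 4.77).

(27.05, 4.77)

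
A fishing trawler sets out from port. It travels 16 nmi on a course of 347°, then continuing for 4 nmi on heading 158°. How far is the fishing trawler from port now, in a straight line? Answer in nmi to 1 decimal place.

12.1 nmi

Leg 1 (347°, 16 nmi): east 16 sin 347° = -3.60, north 16 cos 347° = 15.59
Leg 2 (158°, 4 nmi): east 4 sin 158° = 1.50, north 4 cos 158° = -3.71
Net: -2.10 east, 11.88 north. Distance = √((-2.10)² + (11.88)²) = 12.065 nmi.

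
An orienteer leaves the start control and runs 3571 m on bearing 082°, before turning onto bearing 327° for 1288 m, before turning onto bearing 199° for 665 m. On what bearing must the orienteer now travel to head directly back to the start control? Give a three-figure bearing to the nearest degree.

250°

Leg 1 (082°, 3571 m): east 3571 sin 82° = 3536.25, north 3571 cos 82° = 496.99
Leg 2 (327°, 1288 m): east 1288 sin 327° = -701.50, north 1288 cos 327° = 1080.21
Leg 3 (199°, 665 m): east 665 sin 199° = -216.50, north 665 cos 199° = -628.77
Net displacement: 2618.25 east, 948.42 north. Direction back to start is (-2618.25, -948.42): bearing = atan2(-2618.25, -948.42) mod 360° = 250.09° ≈ 250°.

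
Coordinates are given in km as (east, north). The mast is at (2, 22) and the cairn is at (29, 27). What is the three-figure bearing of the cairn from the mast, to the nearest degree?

080°

Δeast = 29 − 2 = 27.00; Δnorth = 27 − 22 = 5.00.
Bearing = atan2(Δeast, Δnorth) mod 360° = 79.51° ≈ 080°.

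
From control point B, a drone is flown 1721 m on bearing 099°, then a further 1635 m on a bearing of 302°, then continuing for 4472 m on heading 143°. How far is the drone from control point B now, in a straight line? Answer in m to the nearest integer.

Leg 1 (099°, 1721 m): east 1721 sin 99° = 1699.81, north 1721 cos 99° = -269.22
Leg 2 (302°, 1635 m): east 1635 sin 302° = -1386.56, north 1635 cos 302° = 866.42
Leg 3 (143°, 4472 m): east 4472 sin 143° = 2691.32, north 4472 cos 143° = -3571.50
Net: 3004.57 east, -2974.30 north. Distance = √((3004.57)² + (-2974.30)²) = 4227.756 m.

4228 m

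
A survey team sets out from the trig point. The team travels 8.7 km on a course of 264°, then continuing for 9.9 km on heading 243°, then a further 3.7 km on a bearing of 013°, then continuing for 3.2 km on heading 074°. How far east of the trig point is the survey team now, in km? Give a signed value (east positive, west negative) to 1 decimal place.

Leg 1 (264°, 8.7 km): east 8.7 sin 264° = -8.65, north 8.7 cos 264° = -0.91
Leg 2 (243°, 9.9 km): east 9.9 sin 243° = -8.82, north 9.9 cos 243° = -4.49
Leg 3 (013°, 3.7 km): east 3.7 sin 13° = 0.83, north 3.7 cos 13° = 3.61
Leg 4 (074°, 3.2 km): east 3.2 sin 74° = 3.08, north 3.2 cos 74° = 0.88
Net east component: -13.56 km.

-13.6 km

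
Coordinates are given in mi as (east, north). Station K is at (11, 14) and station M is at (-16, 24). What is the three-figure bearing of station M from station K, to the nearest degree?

290°

Δeast = -16 − 11 = -27.00; Δnorth = 24 − 14 = 10.00.
Bearing = atan2(Δeast, Δnorth) mod 360° = 290.32° ≈ 290°.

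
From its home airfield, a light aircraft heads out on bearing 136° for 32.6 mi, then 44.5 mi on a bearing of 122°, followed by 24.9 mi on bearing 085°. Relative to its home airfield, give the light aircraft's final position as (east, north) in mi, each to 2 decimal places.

(85.19, -44.86)

Leg 1 (136°, 32.6 mi): east 32.6 sin 136° = 22.65, north 32.6 cos 136° = -23.45
Leg 2 (122°, 44.5 mi): east 44.5 sin 122° = 37.74, north 44.5 cos 122° = -23.58
Leg 3 (085°, 24.9 mi): east 24.9 sin 85° = 24.81, north 24.9 cos 85° = 2.17
Summing: 85.19 mi east, -44.86 mi north → (85.19, -44.86).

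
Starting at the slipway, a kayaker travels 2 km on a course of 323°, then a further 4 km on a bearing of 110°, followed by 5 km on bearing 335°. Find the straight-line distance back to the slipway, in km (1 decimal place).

Leg 1 (323°, 2 km): east 2 sin 323° = -1.20, north 2 cos 323° = 1.60
Leg 2 (110°, 4 km): east 4 sin 110° = 3.76, north 4 cos 110° = -1.37
Leg 3 (335°, 5 km): east 5 sin 335° = -2.11, north 5 cos 335° = 4.53
Net: 0.44 east, 4.76 north. Distance = √((0.44)² + (4.76)²) = 4.781 km.

4.8 km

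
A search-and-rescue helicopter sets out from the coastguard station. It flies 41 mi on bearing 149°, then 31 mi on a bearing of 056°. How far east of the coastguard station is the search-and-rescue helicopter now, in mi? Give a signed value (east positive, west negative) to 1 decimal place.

Leg 1 (149°, 41 mi): east 41 sin 149° = 21.12, north 41 cos 149° = -35.14
Leg 2 (056°, 31 mi): east 31 sin 56° = 25.70, north 31 cos 56° = 17.33
Net east component: 46.82 mi.

46.8 mi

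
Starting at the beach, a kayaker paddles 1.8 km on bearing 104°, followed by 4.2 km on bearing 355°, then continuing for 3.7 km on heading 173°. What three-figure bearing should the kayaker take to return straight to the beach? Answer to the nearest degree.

268°

Leg 1 (104°, 1.8 km): east 1.8 sin 104° = 1.75, north 1.8 cos 104° = -0.44
Leg 2 (355°, 4.2 km): east 4.2 sin 355° = -0.37, north 4.2 cos 355° = 4.18
Leg 3 (173°, 3.7 km): east 3.7 sin 173° = 0.45, north 3.7 cos 173° = -3.67
Net displacement: 1.83 east, 0.08 north. Direction back to start is (-1.83, -0.08): bearing = atan2(-1.83, -0.08) mod 360° = 267.62° ≈ 268°.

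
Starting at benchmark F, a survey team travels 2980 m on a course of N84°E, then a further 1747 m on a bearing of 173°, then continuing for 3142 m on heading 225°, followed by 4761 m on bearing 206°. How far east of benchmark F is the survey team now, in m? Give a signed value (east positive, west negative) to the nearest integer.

-1132 m

Leg 1 (N84°E, 2980 m): east 2980 sin 84° = 2963.68, north 2980 cos 84° = 311.49
Leg 2 (173°, 1747 m): east 1747 sin 173° = 212.91, north 1747 cos 173° = -1733.98
Leg 3 (225°, 3142 m): east 3142 sin 225° = -2221.73, north 3142 cos 225° = -2221.73
Leg 4 (206°, 4761 m): east 4761 sin 206° = -2087.09, north 4761 cos 206° = -4279.16
Net east component: -1132.23 m.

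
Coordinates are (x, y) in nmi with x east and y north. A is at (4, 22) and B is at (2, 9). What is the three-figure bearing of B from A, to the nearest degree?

Δeast = 2 − 4 = -2.00; Δnorth = 9 − 22 = -13.00.
Bearing = atan2(Δeast, Δnorth) mod 360° = 188.75° ≈ 189°.

189°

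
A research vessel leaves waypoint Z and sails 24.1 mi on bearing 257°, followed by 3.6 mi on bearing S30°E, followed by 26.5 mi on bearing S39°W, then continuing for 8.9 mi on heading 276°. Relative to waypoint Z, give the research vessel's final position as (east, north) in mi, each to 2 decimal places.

Leg 1 (257°, 24.1 mi): east 24.1 sin 257° = -23.48, north 24.1 cos 257° = -5.42
Leg 2 (S30°E, 3.6 mi): east 3.6 sin 150° = 1.80, north 3.6 cos 150° = -3.12
Leg 3 (S39°W, 26.5 mi): east 26.5 sin 219° = -16.68, north 26.5 cos 219° = -20.59
Leg 4 (276°, 8.9 mi): east 8.9 sin 276° = -8.85, north 8.9 cos 276° = 0.93
Summing: -47.21 mi east, -28.20 mi north → (-47.21, -28.20).

(-47.21, -28.20)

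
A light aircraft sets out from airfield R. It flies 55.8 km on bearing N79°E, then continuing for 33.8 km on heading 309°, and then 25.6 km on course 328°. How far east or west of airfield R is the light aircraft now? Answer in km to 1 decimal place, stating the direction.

Leg 1 (N79°E, 55.8 km): east 55.8 sin 79° = 54.77, north 55.8 cos 79° = 10.65
Leg 2 (309°, 33.8 km): east 33.8 sin 309° = -26.27, north 33.8 cos 309° = 21.27
Leg 3 (328°, 25.6 km): east 25.6 sin 328° = -13.57, north 25.6 cos 328° = 21.71
Net east component: 14.94 km.

14.9 km east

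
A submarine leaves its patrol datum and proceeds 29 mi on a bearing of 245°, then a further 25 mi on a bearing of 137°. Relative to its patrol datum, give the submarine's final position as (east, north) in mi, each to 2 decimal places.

Leg 1 (245°, 29 mi): east 29 sin 245° = -26.28, north 29 cos 245° = -12.26
Leg 2 (137°, 25 mi): east 25 sin 137° = 17.05, north 25 cos 137° = -18.28
Summing: -9.23 mi east, -30.54 mi north → (-9.23, -30.54).

(-9.23, -30.54)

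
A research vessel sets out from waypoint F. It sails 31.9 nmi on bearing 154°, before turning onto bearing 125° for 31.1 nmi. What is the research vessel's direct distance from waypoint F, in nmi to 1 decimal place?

Leg 1 (154°, 31.9 nmi): east 31.9 sin 154° = 13.98, north 31.9 cos 154° = -28.67
Leg 2 (125°, 31.1 nmi): east 31.1 sin 125° = 25.48, north 31.1 cos 125° = -17.84
Net: 39.46 east, -46.51 north. Distance = √((39.46)² + (-46.51)²) = 60.994 nmi.

61.0 nmi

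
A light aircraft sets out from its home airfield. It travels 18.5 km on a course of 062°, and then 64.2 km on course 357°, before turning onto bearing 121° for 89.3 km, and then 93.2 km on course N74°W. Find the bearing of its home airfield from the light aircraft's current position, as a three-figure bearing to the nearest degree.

180°

Leg 1 (062°, 18.5 km): east 18.5 sin 62° = 16.33, north 18.5 cos 62° = 8.69
Leg 2 (357°, 64.2 km): east 64.2 sin 357° = -3.36, north 64.2 cos 357° = 64.11
Leg 3 (121°, 89.3 km): east 89.3 sin 121° = 76.55, north 89.3 cos 121° = -45.99
Leg 4 (N74°W, 93.2 km): east 93.2 sin 286° = -89.59, north 93.2 cos 286° = 25.69
Net displacement: -0.07 east, 52.49 north. Direction back to start is (0.07, -52.49): bearing = atan2(0.07, -52.49) mod 360° = 179.92° ≈ 180°.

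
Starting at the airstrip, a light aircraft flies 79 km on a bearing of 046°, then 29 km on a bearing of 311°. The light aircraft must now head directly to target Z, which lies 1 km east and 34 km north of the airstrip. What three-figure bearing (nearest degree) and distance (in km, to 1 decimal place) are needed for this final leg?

Leg 1 (046°, 79 km): east 79 sin 46° = 56.83, north 79 cos 46° = 54.88
Leg 2 (311°, 29 km): east 29 sin 311° = -21.89, north 29 cos 311° = 19.03
Current position: (34.94, 73.90). Target: (1, 34). Remaining: Δeast = -33.94, Δnorth = -39.90.
Bearing = atan2(-33.94, -39.90) mod 360° = 220.38°; distance = √((-33.94)² + (-39.90)²) = 52.386 km.

220°, 52.4 km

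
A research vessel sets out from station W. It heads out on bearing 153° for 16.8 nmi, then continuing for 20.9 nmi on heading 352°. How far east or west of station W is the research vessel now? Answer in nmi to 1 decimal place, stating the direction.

Leg 1 (153°, 16.8 nmi): east 16.8 sin 153° = 7.63, north 16.8 cos 153° = -14.97
Leg 2 (352°, 20.9 nmi): east 20.9 sin 352° = -2.91, north 20.9 cos 352° = 20.70
Net east component: 4.72 nmi.

4.7 nmi east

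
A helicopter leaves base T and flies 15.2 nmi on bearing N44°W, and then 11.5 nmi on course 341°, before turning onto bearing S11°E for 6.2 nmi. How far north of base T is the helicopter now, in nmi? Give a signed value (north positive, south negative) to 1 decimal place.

Leg 1 (N44°W, 15.2 nmi): east 15.2 sin 316° = -10.56, north 15.2 cos 316° = 10.93
Leg 2 (341°, 11.5 nmi): east 11.5 sin 341° = -3.74, north 11.5 cos 341° = 10.87
Leg 3 (S11°E, 6.2 nmi): east 6.2 sin 169° = 1.18, north 6.2 cos 169° = -6.09
Net north component: 15.72 nmi.

15.7 nmi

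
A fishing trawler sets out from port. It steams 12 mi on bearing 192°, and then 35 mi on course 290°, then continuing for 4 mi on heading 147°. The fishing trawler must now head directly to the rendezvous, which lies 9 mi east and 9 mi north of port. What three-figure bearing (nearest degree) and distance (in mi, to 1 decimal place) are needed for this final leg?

074°, 43.9 mi

Leg 1 (192°, 12 mi): east 12 sin 192° = -2.49, north 12 cos 192° = -11.74
Leg 2 (290°, 35 mi): east 35 sin 290° = -32.89, north 35 cos 290° = 11.97
Leg 3 (147°, 4 mi): east 4 sin 147° = 2.18, north 4 cos 147° = -3.35
Current position: (-33.21, -3.12). Target: (9, 9). Remaining: Δeast = 42.21, Δnorth = 12.12.
Bearing = atan2(42.21, 12.12) mod 360° = 73.98°; distance = √((42.21)² + (12.12)²) = 43.912 mi.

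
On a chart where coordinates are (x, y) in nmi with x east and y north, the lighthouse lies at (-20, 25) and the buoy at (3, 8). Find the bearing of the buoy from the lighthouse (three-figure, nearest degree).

126°

Δeast = 3 − -20 = 23.00; Δnorth = 8 − 25 = -17.00.
Bearing = atan2(Δeast, Δnorth) mod 360° = 126.47° ≈ 126°.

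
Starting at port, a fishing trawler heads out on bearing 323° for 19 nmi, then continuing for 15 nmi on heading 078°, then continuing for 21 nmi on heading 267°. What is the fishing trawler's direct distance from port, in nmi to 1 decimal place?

Leg 1 (323°, 19 nmi): east 19 sin 323° = -11.43, north 19 cos 323° = 15.17
Leg 2 (078°, 15 nmi): east 15 sin 78° = 14.67, north 15 cos 78° = 3.12
Leg 3 (267°, 21 nmi): east 21 sin 267° = -20.97, north 21 cos 267° = -1.10
Net: -17.73 east, 17.19 north. Distance = √((-17.73)² + (17.19)²) = 24.700 nmi.

24.7 nmi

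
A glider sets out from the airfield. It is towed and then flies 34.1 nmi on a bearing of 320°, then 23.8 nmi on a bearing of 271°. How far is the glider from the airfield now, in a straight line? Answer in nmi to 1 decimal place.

Leg 1 (320°, 34.1 nmi): east 34.1 sin 320° = -21.92, north 34.1 cos 320° = 26.12
Leg 2 (271°, 23.8 nmi): east 23.8 sin 271° = -23.80, north 23.8 cos 271° = 0.42
Net: -45.72 east, 26.54 north. Distance = √((-45.72)² + (26.54)²) = 52.860 nmi.

52.9 nmi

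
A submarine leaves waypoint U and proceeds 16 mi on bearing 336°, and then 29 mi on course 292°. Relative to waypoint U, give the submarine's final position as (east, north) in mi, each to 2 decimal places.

(-33.40, 25.48)

Leg 1 (336°, 16 mi): east 16 sin 336° = -6.51, north 16 cos 336° = 14.62
Leg 2 (292°, 29 mi): east 29 sin 292° = -26.89, north 29 cos 292° = 10.86
Summing: -33.40 mi east, 25.48 mi north → (-33.40, 25.48).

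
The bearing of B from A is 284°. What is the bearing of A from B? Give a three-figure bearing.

104°

Back-bearing = 284° − 180° = 104°.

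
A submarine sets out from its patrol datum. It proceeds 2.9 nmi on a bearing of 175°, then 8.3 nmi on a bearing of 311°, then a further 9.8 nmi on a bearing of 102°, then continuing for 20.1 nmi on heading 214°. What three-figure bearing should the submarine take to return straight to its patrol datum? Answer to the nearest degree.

025°

Leg 1 (175°, 2.9 nmi): east 2.9 sin 175° = 0.25, north 2.9 cos 175° = -2.89
Leg 2 (311°, 8.3 nmi): east 8.3 sin 311° = -6.26, north 8.3 cos 311° = 5.45
Leg 3 (102°, 9.8 nmi): east 9.8 sin 102° = 9.59, north 9.8 cos 102° = -2.04
Leg 4 (214°, 20.1 nmi): east 20.1 sin 214° = -11.24, north 20.1 cos 214° = -16.66
Net displacement: -7.67 east, -16.14 north. Direction back to start is (7.67, 16.14): bearing = atan2(7.67, 16.14) mod 360° = 25.40° ≈ 025°.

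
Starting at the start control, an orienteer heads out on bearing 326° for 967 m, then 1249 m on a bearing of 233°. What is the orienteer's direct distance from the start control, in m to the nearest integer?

Leg 1 (326°, 967 m): east 967 sin 326° = -540.74, north 967 cos 326° = 801.68
Leg 2 (233°, 1249 m): east 1249 sin 233° = -997.50, north 1249 cos 233° = -751.67
Net: -1538.24 east, 50.01 north. Distance = √((-1538.24)² + (50.01)²) = 1539.048 m.

1539 m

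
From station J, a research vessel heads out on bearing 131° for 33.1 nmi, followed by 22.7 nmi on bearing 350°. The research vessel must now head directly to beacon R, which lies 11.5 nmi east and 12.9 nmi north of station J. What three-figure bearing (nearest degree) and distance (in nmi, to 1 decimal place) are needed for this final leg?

Leg 1 (131°, 33.1 nmi): east 33.1 sin 131° = 24.98, north 33.1 cos 131° = -21.72
Leg 2 (350°, 22.7 nmi): east 22.7 sin 350° = -3.94, north 22.7 cos 350° = 22.36
Current position: (21.04, 0.64). Target: (11.5, 12.9). Remaining: Δeast = -9.54, Δnorth = 12.26.
Bearing = atan2(-9.54, 12.26) mod 360° = 322.12°; distance = √((-9.54)² + (12.26)²) = 15.534 nmi.

322°, 15.5 nmi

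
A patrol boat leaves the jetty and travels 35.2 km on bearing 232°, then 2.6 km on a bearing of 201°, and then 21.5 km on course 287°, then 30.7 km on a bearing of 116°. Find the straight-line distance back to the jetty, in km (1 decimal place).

Leg 1 (232°, 35.2 km): east 35.2 sin 232° = -27.74, north 35.2 cos 232° = -21.67
Leg 2 (201°, 2.6 km): east 2.6 sin 201° = -0.93, north 2.6 cos 201° = -2.43
Leg 3 (287°, 21.5 km): east 21.5 sin 287° = -20.56, north 21.5 cos 287° = 6.29
Leg 4 (116°, 30.7 km): east 30.7 sin 116° = 27.59, north 30.7 cos 116° = -13.46
Net: -21.64 east, -31.27 north. Distance = √((-21.64)² + (-31.27)²) = 38.027 km.

38.0 km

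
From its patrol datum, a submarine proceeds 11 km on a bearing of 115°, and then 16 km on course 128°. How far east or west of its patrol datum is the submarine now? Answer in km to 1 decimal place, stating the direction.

Leg 1 (115°, 11 km): east 11 sin 115° = 9.97, north 11 cos 115° = -4.65
Leg 2 (128°, 16 km): east 16 sin 128° = 12.61, north 16 cos 128° = -9.85
Net east component: 22.58 km.

22.6 km east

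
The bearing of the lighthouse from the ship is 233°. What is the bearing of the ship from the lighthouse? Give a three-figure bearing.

Back-bearing = 233° − 180° = 053°.

053°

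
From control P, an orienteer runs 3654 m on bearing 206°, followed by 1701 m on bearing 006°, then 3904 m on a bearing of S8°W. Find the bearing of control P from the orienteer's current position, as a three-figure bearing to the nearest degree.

Leg 1 (206°, 3654 m): east 3654 sin 206° = -1601.81, north 3654 cos 206° = -3284.19
Leg 2 (006°, 1701 m): east 1701 sin 6° = 177.80, north 1701 cos 6° = 1691.68
Leg 3 (S8°W, 3904 m): east 3904 sin 188° = -543.33, north 3904 cos 188° = -3866.01
Net displacement: -1967.34 east, -5458.52 north. Direction back to start is (1967.34, 5458.52): bearing = atan2(1967.34, 5458.52) mod 360° = 19.82° ≈ 020°.

020°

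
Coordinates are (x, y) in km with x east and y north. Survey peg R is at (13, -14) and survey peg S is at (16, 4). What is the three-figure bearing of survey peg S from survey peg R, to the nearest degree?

Δeast = 16 − 13 = 3.00; Δnorth = 4 − -14 = 18.00.
Bearing = atan2(Δeast, Δnorth) mod 360° = 9.46° ≈ 009°.

009°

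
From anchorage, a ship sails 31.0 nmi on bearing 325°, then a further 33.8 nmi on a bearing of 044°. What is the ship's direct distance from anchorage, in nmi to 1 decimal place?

50.0 nmi

Leg 1 (325°, 31.0 nmi): east 31.0 sin 325° = -17.78, north 31.0 cos 325° = 25.39
Leg 2 (044°, 33.8 nmi): east 33.8 sin 44° = 23.48, north 33.8 cos 44° = 24.31
Net: 5.70 east, 49.71 north. Distance = √((5.70)² + (49.71)²) = 50.033 nmi.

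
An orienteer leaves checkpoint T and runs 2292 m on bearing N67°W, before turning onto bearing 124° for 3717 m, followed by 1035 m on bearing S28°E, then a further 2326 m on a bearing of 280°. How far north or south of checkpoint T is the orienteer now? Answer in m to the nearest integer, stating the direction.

1693 m south

Leg 1 (N67°W, 2292 m): east 2292 sin 293° = -2109.80, north 2292 cos 293° = 895.56
Leg 2 (124°, 3717 m): east 3717 sin 124° = 3081.53, north 3717 cos 124° = -2078.52
Leg 3 (S28°E, 1035 m): east 1035 sin 152° = 485.90, north 1035 cos 152° = -913.85
Leg 4 (280°, 2326 m): east 2326 sin 280° = -2290.66, north 2326 cos 280° = 403.91
Net north component: -1692.91 m.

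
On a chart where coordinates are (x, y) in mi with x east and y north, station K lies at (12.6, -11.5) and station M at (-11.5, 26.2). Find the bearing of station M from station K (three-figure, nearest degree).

Δeast = -11.5 − 12.6 = -24.10; Δnorth = 26.2 − -11.5 = 37.70.
Bearing = atan2(Δeast, Δnorth) mod 360° = 327.41° ≈ 327°.

327°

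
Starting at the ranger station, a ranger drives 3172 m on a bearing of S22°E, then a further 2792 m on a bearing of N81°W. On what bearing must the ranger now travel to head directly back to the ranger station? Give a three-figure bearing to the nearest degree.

Leg 1 (S22°E, 3172 m): east 3172 sin 158° = 1188.25, north 3172 cos 158° = -2941.03
Leg 2 (N81°W, 2792 m): east 2792 sin 279° = -2757.63, north 2792 cos 279° = 436.77
Net displacement: -1569.37 east, -2504.26 north. Direction back to start is (1569.37, 2504.26): bearing = atan2(1569.37, 2504.26) mod 360° = 32.07° ≈ 032°.

032°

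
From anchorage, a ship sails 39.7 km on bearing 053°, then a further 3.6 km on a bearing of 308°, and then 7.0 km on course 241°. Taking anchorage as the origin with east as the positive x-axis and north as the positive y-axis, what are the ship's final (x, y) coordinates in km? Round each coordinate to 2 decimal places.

Leg 1 (053°, 39.7 km): east 39.7 sin 53° = 31.71, north 39.7 cos 53° = 23.89
Leg 2 (308°, 3.6 km): east 3.6 sin 308° = -2.84, north 3.6 cos 308° = 2.22
Leg 3 (241°, 7.0 km): east 7.0 sin 241° = -6.12, north 7.0 cos 241° = -3.39
Summing: 22.75 km east, 22.71 km north → (22.75, 22.71).

(22.75, 22.71)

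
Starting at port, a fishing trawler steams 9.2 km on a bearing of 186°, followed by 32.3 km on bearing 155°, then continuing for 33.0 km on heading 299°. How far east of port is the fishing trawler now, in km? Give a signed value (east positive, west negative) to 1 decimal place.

Leg 1 (186°, 9.2 km): east 9.2 sin 186° = -0.96, north 9.2 cos 186° = -9.15
Leg 2 (155°, 32.3 km): east 32.3 sin 155° = 13.65, north 32.3 cos 155° = -29.27
Leg 3 (299°, 33.0 km): east 33.0 sin 299° = -28.86, north 33.0 cos 299° = 16.00
Net east component: -16.17 km.

-16.2 km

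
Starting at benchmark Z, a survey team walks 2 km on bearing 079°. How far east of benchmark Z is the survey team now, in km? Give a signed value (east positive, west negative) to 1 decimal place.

Leg 1 (079°, 2 km): east 2 sin 79° = 1.96, north 2 cos 79° = 0.38
Net east component: 1.96 km.

2.0 km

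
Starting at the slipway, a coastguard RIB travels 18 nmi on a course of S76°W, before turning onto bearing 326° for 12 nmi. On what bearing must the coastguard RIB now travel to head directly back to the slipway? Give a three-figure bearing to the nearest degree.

103°

Leg 1 (S76°W, 18 nmi): east 18 sin 256° = -17.47, north 18 cos 256° = -4.35
Leg 2 (326°, 12 nmi): east 12 sin 326° = -6.71, north 12 cos 326° = 9.95
Net displacement: -24.18 east, 5.59 north. Direction back to start is (24.18, -5.59): bearing = atan2(24.18, -5.59) mod 360° = 103.03° ≈ 103°.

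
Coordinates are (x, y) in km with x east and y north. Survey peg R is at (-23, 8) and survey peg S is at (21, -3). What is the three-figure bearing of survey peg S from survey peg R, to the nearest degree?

Δeast = 21 − -23 = 44.00; Δnorth = -3 − 8 = -11.00.
Bearing = atan2(Δeast, Δnorth) mod 360° = 104.04° ≈ 104°.

104°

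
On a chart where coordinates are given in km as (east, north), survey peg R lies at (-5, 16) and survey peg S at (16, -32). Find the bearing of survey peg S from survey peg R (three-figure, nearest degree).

156°

Δeast = 16 − -5 = 21.00; Δnorth = -32 − 16 = -48.00.
Bearing = atan2(Δeast, Δnorth) mod 360° = 156.37° ≈ 156°.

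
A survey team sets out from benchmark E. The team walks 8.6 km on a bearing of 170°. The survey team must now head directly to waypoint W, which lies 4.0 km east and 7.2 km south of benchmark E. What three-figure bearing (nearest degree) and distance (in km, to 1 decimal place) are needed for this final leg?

063°, 2.8 km

Leg 1 (170°, 8.6 km): east 8.6 sin 170° = 1.49, north 8.6 cos 170° = -8.47
Current position: (1.49, -8.47). Target: (4.0, -7.2). Remaining: Δeast = 2.51, Δnorth = 1.27.
Bearing = atan2(2.51, 1.27) mod 360° = 63.14°; distance = √((2.51)² + (1.27)²) = 2.810 km.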